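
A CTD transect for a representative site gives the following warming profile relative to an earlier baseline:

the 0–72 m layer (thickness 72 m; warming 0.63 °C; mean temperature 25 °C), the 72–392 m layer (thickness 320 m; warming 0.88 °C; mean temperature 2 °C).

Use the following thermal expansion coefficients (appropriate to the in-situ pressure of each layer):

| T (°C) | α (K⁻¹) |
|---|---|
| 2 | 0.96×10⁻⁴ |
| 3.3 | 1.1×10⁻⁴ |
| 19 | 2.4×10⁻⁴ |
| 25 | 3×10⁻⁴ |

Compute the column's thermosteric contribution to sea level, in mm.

41 mm

Layer 1 at 25 °C → α = 3×10⁻⁴ K⁻¹
Layer 2 at 2 °C → α = 0.96×10⁻⁴ K⁻¹
72 × 0.63 × 3×10⁻⁴ = 0.013608 m
320 × 0.88 × 0.96×10⁻⁴ = 0.0270336 m
Δh = 0.013608 + 0.0270336 = 0.0406416 m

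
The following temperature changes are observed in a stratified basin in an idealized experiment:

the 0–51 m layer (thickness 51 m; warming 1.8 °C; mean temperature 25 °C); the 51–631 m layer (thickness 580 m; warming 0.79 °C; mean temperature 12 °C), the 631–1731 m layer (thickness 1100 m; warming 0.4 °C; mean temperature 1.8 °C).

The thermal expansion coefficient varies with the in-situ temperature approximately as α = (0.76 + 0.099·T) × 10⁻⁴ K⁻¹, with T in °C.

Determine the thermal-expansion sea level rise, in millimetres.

Layer 1: α = (0.76 + 0.099×25)×10⁻⁴ = 3.235×10⁻⁴ K⁻¹
Layer 2: α = (0.76 + 0.099×12)×10⁻⁴ = 1.948×10⁻⁴ K⁻¹
Layer 3: α = (0.76 + 0.099×1.8)×10⁻⁴ = 0.9382×10⁻⁴ K⁻¹
51 × 3.235×10⁻⁴ × 1.8 = 0.0296973 m
Layer 2: 580 × 0.79 × 1.948×10⁻⁴ = 0.08925736 m
631–1731 m: 1100 × 0.4 × 0.9382×10⁻⁴ = 0.0412808 m
Δh = 0.0296973 + 0.08925736 + 0.0412808 = 0.16023546 m

160 mm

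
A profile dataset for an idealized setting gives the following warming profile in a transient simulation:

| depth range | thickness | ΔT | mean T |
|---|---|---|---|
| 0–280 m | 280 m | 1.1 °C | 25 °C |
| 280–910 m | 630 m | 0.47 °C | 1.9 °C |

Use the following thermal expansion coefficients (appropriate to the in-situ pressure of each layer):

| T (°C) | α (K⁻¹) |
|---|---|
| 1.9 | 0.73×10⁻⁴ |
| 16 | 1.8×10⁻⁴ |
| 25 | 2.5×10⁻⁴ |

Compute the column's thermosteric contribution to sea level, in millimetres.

Layer 1 at 25 °C → α = 2.5×10⁻⁴ K⁻¹
Layer 2 at 1.9 °C → α = 0.73×10⁻⁴ K⁻¹
280 × 1.1 × 2.5×10⁻⁴ = 0.07700 m
Layer 2: 0.47 × 630 × 0.73×10⁻⁴ = 0.0216153 m
Δh = 0.07700 + 0.0216153 = 0.0986153 m

Δh ≈ 99 mm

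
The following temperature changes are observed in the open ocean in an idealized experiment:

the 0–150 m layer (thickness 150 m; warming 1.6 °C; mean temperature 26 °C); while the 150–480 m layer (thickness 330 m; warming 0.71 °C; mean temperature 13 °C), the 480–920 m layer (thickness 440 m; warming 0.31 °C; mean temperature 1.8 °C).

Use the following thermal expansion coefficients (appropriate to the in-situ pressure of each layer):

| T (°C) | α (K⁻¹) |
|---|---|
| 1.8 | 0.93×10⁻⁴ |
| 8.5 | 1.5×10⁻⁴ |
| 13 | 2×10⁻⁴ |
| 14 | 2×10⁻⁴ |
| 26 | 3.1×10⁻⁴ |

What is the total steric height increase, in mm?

Δh = 134 mm

Layer 1 at 26 °C → α = 3.1×10⁻⁴ K⁻¹
Layer 2 at 13 °C → α = 2×10⁻⁴ K⁻¹
Layer 3 at 1.8 °C → α = 0.93×10⁻⁴ K⁻¹
0–150 m: 150 × 1.6 × 3.1×10⁻⁴ = 0.07440 m
330 × 2×10⁻⁴ × 0.71 = 0.04686 m
0.31 × 440 × 0.93×10⁻⁴ = 0.0126852 m
Δh = 0.07440 + 0.04686 + 0.0126852 = 0.1339452 m ≈ 134 mm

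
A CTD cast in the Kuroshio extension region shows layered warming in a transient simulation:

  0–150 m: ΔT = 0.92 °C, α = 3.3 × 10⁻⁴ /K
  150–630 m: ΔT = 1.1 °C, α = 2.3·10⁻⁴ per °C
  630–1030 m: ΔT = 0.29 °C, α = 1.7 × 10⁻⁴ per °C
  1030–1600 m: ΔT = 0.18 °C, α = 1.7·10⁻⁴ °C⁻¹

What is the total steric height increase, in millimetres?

0–150 m: 150 × 0.92 × 3.3×10⁻⁴ = 0.04554 m
1.1 × 2.3×10⁻⁴ × 480 = 0.12144 m
630–1030 m: 0.29 × 400 × 1.7×10⁻⁴ = 0.01972 m
1.7×10⁻⁴ × 0.18 × 570 = 0.017442 m
Δh = 0.04554 + 0.12144 + 0.01972 + 0.017442 = 0.204142 m

204 mm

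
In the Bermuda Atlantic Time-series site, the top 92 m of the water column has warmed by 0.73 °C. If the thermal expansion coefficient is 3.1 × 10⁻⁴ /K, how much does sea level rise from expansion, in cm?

Δh = αΔT·H = 3.1×10⁻⁴ × 0.73 × 92 = 0.0208196 m

Δh ≈ 2.1 cm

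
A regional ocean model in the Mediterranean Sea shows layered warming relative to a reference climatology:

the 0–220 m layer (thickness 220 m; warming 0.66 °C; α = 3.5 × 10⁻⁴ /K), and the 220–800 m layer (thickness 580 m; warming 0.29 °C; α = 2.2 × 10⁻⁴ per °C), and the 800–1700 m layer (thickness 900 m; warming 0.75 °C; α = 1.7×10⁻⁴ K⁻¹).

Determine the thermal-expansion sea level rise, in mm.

220 × 3.5×10⁻⁴ × 0.66 = 0.05082 m
220–800 m: 580 × 0.29 × 2.2×10⁻⁴ = 0.037004 m
Layer 3: 1.7×10⁻⁴ × 900 × 0.75 = 0.11475 m
Δh = 0.05082 + 0.037004 + 0.11475 = 0.202574 m

Δh ≈ 203 mm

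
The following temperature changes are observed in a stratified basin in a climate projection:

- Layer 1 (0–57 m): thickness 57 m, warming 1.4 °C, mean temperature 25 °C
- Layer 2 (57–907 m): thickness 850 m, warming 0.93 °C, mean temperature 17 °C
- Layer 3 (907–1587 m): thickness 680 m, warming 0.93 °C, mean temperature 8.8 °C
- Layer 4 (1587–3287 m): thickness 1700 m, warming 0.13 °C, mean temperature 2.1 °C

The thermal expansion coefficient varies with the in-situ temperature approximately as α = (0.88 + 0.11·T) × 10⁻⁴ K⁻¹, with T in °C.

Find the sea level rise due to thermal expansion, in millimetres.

388 mm

Layer 1: α = (0.88 + 0.11×25)×10⁻⁴ = 3.63×10⁻⁴ K⁻¹
Layer 2: α = (0.88 + 0.11×17)×10⁻⁴ = 2.75×10⁻⁴ K⁻¹
Layer 3: α = (0.88 + 0.11×8.8)×10⁻⁴ = 1.848×10⁻⁴ K⁻¹
Layer 4: α = (0.88 + 0.11×2.1)×10⁻⁴ = 1.111×10⁻⁴ K⁻¹
57 × 1.4 × 3.63×10⁻⁴ = 0.0289674 m
57–907 m: 850 × 2.75×10⁻⁴ × 0.93 = 0.2173875 m
0.93 × 1.848×10⁻⁴ × 680 = 0.11686752 m
1587–3287 m: 1700 × 0.13 × 1.111×10⁻⁴ = 0.0245531 m
Δh = 0.0289674 + 0.2173875 + 0.11686752 + 0.0245531 = 0.38777552 m ≈ 388 mm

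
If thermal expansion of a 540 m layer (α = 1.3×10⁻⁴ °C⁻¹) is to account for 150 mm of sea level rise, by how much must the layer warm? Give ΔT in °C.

2.14 °C

ΔT = Δh/(αH) = 0.15 / (1.3×10⁻⁴ × 540) ≈ 2.137 °C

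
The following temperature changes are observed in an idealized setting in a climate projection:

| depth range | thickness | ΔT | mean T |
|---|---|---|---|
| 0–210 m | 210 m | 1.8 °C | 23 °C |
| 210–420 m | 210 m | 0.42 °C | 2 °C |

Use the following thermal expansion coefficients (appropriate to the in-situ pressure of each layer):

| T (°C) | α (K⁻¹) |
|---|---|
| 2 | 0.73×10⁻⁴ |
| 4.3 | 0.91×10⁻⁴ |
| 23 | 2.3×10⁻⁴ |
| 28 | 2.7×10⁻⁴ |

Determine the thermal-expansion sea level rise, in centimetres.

9.34 cm of thermosteric rise

Layer 1 at 23 °C → α = 2.3×10⁻⁴ K⁻¹
Layer 2 at 2 °C → α = 0.73×10⁻⁴ K⁻¹
1.8 × 210 × 2.3×10⁻⁴ = 0.08694 m
0.73×10⁻⁴ × 210 × 0.42 = 0.0064386 m
Δh = 0.08694 + 0.0064386 = 0.0933786 m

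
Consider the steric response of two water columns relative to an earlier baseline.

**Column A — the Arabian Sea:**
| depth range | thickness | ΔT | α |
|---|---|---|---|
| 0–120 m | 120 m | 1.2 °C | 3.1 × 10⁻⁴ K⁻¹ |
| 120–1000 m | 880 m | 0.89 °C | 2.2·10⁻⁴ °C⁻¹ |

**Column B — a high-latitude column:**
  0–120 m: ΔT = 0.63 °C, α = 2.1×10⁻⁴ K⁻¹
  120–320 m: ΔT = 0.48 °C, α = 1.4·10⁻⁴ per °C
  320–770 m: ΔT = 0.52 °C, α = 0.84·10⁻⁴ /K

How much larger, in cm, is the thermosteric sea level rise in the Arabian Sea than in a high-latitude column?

A 3.1×10⁻⁴ × 120 × 1.2 = 0.04464 m
A 120–1000 m: 2.2×10⁻⁴ × 880 × 0.89 = 0.172304 m
A total: 0.216944 m
B 0.63 × 120 × 2.1×10⁻⁴ = 0.015876 m
B Layer 2: 1.4×10⁻⁴ × 200 × 0.48 = 0.01344 m
B 320–770 m: 0.84×10⁻⁴ × 0.52 × 450 = 0.019656 m
B total: 0.048972 m
Difference: 0.216944 − 0.048972 = 0.167972 m

16.8 cm larger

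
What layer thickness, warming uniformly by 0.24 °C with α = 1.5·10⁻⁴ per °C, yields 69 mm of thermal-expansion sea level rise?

H = Δh/(αΔT) = 0.069 / (1.5×10⁻⁴ × 0.24) ≈ 1917 m

1920 m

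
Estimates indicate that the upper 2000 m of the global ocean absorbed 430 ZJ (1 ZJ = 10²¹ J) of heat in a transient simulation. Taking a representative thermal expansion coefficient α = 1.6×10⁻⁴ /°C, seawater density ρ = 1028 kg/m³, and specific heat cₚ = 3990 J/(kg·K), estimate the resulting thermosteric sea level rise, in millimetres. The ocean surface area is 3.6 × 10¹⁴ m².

Per unit area: Q = 430×10²¹ / (3.6×10¹⁴) ≈ 1.194×10⁹ J/m²
Δh = αQ/(ρcₚ) = 1.6×10⁻⁴ × 1.194×10⁹ / (1028 × 3990) ≈ 0.046576 m

Δh ≈ 46.6 mm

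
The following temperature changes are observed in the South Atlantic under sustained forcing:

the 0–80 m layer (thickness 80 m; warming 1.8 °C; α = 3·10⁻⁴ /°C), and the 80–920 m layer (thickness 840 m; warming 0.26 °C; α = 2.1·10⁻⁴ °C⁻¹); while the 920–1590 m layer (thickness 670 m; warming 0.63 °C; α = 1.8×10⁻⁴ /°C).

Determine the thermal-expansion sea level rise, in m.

0–80 m: 1.8 × 80 × 3×10⁻⁴ = 0.04320 m
2.1×10⁻⁴ × 0.26 × 840 = 0.045864 m
Layer 3: 0.63 × 670 × 1.8×10⁻⁴ = 0.075978 m
Δh = 0.04320 + 0.045864 + 0.075978 = 0.165042 m ≈ 0.17 m

Δh = 0.17 m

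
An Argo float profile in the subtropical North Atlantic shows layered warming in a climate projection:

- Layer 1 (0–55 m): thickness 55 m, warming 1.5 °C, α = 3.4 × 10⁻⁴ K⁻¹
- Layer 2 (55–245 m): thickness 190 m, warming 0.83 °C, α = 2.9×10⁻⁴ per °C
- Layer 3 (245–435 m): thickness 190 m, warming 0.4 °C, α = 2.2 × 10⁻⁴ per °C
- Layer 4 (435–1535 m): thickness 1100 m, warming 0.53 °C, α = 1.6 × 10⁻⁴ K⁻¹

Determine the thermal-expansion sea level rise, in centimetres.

55 × 3.4×10⁻⁴ × 1.5 = 0.02805 m
190 × 0.83 × 2.9×10⁻⁴ = 0.045733 m
245–435 m: 0.4 × 190 × 2.2×10⁻⁴ = 0.01672 m
Layer 4: 1.6×10⁻⁴ × 0.53 × 1100 = 0.09328 m
Δh = 0.02805 + 0.045733 + 0.01672 + 0.09328 = 0.183783 m

Δh = 18 cm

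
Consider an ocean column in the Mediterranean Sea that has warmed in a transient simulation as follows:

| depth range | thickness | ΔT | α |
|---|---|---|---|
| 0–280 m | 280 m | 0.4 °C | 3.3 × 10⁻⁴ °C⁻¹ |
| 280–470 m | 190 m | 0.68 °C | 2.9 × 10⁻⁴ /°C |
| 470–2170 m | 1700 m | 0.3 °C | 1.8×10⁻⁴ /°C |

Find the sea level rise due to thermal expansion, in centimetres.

0.4 × 280 × 3.3×10⁻⁴ = 0.03696 m
280–470 m: 190 × 0.68 × 2.9×10⁻⁴ = 0.037468 m
470–2170 m: 1700 × 0.3 × 1.8×10⁻⁴ = 0.09180 m
Δh = 0.03696 + 0.037468 + 0.09180 = 0.166228 m

Δh = 17 cm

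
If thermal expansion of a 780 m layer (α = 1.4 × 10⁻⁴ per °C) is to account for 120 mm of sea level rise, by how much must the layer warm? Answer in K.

ΔT = Δh/(αH) = 0.12 / (1.4×10⁻⁴ × 780) ≈ 1.099 K

about 1.10 K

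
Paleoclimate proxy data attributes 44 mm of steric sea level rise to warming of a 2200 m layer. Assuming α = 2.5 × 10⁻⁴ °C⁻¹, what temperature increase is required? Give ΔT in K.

ΔT = Δh/(αH) = 0.044 / (2.5×10⁻⁴ × 2200) = 0.08000 K

ΔT ≈ 0.0800 K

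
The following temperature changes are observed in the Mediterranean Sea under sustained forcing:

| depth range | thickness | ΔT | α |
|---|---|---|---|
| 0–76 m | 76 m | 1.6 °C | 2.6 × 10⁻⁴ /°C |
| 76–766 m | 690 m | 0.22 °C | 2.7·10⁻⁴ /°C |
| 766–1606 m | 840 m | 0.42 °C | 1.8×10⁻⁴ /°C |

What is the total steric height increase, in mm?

0–76 m: 2.6×10⁻⁴ × 76 × 1.6 = 0.031616 m
2.7×10⁻⁴ × 0.22 × 690 = 0.040986 m
766–1606 m: 840 × 0.42 × 1.8×10⁻⁴ = 0.063504 m
Δh = 0.031616 + 0.040986 + 0.063504 = 0.136106 m ≈ 136 mm

136 mm of thermosteric rise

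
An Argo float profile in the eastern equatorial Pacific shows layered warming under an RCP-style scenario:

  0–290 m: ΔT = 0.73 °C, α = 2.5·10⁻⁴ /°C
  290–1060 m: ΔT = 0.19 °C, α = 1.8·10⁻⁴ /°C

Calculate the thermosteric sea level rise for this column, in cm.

Layer 1: 290 × 2.5×10⁻⁴ × 0.73 = 0.052925 m
290–1060 m: 0.19 × 1.8×10⁻⁴ × 770 = 0.026334 m
Δh = 0.052925 + 0.026334 = 0.079259 m

Δh = 7.93 cm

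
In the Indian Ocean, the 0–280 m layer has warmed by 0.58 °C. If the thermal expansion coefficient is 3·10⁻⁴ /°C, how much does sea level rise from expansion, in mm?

Δh = αΔT·H = 3×10⁻⁴ × 0.58 × 280 = 0.04872 m

48.7 mm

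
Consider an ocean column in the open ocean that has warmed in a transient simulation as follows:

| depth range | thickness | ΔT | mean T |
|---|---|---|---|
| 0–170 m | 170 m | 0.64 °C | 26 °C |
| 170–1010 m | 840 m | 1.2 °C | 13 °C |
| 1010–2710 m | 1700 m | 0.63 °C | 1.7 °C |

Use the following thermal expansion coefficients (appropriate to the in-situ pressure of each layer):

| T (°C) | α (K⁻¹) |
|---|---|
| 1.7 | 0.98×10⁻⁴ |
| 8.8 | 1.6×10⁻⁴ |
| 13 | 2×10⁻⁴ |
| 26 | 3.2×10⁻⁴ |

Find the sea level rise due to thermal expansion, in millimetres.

about 341 mm

Layer 1 at 26 °C → α = 3.2×10⁻⁴ K⁻¹
Layer 2 at 13 °C → α = 2×10⁻⁴ K⁻¹
Layer 3 at 1.7 °C → α = 0.98×10⁻⁴ K⁻¹
0–170 m: 3.2×10⁻⁴ × 170 × 0.64 = 0.034816 m
Layer 2: 840 × 1.2 × 2×10⁻⁴ = 0.20160 m
1700 × 0.98×10⁻⁴ × 0.63 = 0.104958 m
Δh = 0.034816 + 0.20160 + 0.104958 = 0.341374 m ≈ 341 mm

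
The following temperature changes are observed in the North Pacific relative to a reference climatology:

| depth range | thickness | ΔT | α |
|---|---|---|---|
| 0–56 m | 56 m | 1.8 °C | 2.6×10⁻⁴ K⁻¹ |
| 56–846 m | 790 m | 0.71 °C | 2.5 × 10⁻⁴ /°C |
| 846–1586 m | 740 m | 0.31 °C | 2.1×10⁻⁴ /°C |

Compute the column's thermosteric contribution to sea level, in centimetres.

21.5 cm of thermosteric rise

Layer 1: 2.6×10⁻⁴ × 1.8 × 56 = 0.026208 m
Layer 2: 2.5×10⁻⁴ × 0.71 × 790 = 0.140225 m
0.31 × 2.1×10⁻⁴ × 740 = 0.048174 m
Δh = 0.026208 + 0.140225 + 0.048174 = 0.214607 m ≈ 21.5 cm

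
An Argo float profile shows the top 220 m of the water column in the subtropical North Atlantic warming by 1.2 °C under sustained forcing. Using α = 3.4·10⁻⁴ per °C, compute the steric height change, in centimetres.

Δh ≈ 9.0 cm

Δh = αΔT·H = 3.4×10⁻⁴ × 1.2 × 220 = 0.08976 m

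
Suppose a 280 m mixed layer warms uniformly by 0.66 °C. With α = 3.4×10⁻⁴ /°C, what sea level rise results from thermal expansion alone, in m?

Δh = αΔT·H = 3.4×10⁻⁴ × 0.66 × 280 = 0.062832 m

about 0.0628 m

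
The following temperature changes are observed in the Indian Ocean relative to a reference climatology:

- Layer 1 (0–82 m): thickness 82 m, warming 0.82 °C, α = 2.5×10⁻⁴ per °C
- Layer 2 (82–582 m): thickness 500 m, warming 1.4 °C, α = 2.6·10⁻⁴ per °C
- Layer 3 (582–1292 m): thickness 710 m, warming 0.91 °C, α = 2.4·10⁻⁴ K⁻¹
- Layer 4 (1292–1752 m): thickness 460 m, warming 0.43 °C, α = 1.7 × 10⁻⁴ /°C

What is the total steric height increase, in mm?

Δh ≈ 390 mm

2.5×10⁻⁴ × 0.82 × 82 = 0.01681 m
Layer 2: 1.4 × 500 × 2.6×10⁻⁴ = 0.18200 m
2.4×10⁻⁴ × 0.91 × 710 = 0.155064 m
1292–1752 m: 460 × 1.7×10⁻⁴ × 0.43 = 0.033626 m
Δh = 0.01681 + 0.18200 + 0.155064 + 0.033626 = 0.38750 m ≈ 390 mm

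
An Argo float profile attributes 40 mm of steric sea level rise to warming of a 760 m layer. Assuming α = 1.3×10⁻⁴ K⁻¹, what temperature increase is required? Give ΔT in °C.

ΔT = Δh/(αH) = 0.04 / (1.3×10⁻⁴ × 760) ≈ 0.4049 °C

ΔT ≈ 0.40 °C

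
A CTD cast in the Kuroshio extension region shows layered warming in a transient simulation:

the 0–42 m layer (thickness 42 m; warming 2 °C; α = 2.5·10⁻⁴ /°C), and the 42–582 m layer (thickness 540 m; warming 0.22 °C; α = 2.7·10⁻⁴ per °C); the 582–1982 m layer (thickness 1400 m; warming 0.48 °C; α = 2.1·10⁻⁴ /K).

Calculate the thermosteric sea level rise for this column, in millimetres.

194 mm

0–42 m: 2.5×10⁻⁴ × 42 × 2 = 0.02100 m
540 × 2.7×10⁻⁴ × 0.22 = 0.032076 m
Layer 3: 1400 × 0.48 × 2.1×10⁻⁴ = 0.14112 m
Δh = 0.02100 + 0.032076 + 0.14112 = 0.194196 m ≈ 194 mm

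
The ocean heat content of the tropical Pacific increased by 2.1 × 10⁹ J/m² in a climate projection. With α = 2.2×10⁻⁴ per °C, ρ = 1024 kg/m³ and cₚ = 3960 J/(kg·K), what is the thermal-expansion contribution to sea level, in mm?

Δh = 114 mm

Δh = αQ/(ρcₚ) = 2.2×10⁻⁴ × 2.1×10⁹ / (1024 × 3960) ≈ 0.11393 m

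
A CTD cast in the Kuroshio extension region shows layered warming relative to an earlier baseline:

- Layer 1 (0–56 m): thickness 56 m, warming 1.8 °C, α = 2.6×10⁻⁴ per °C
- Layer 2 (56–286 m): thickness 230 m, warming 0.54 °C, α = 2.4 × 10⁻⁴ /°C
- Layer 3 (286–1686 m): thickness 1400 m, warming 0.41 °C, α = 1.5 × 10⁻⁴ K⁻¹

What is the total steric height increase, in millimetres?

140 mm of thermosteric rise

0–56 m: 1.8 × 56 × 2.6×10⁻⁴ = 0.026208 m
230 × 0.54 × 2.4×10⁻⁴ = 0.029808 m
Layer 3: 0.41 × 1400 × 1.5×10⁻⁴ = 0.08610 m
Δh = 0.026208 + 0.029808 + 0.08610 = 0.142116 m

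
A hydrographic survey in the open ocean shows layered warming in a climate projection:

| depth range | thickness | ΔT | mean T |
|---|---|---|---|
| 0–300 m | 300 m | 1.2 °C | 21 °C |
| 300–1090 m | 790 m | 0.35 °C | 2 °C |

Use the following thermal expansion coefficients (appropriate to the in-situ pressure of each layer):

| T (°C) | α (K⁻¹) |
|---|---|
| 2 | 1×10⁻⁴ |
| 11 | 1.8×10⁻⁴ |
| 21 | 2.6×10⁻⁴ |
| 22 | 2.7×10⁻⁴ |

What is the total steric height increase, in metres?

Layer 1 at 21 °C → α = 2.6×10⁻⁴ K⁻¹
Layer 2 at 2 °C → α = 1×10⁻⁴ K⁻¹
0–300 m: 2.6×10⁻⁴ × 1.2 × 300 = 0.09360 m
790 × 0.35 × 1×10⁻⁴ = 0.02765 m
Δh = 0.09360 + 0.02765 = 0.12125 m

Δh ≈ 0.12 m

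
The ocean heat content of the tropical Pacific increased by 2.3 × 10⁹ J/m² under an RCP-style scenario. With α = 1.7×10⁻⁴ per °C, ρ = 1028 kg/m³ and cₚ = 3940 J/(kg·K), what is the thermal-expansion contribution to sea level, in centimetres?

Δh = αQ/(ρcₚ) = 1.7×10⁻⁴ × 2.3×10⁹ / (1028 × 3940) ≈ 0.096536 m

Δh = 9.65 cm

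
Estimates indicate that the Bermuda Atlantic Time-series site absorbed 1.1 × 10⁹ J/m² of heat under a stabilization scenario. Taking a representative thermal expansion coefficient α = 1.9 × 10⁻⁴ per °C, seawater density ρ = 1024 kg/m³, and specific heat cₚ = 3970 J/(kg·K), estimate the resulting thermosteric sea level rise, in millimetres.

Δh ≈ 51.4 mm

Δh = αQ/(ρcₚ) = 1.9×10⁻⁴ × 1.1×10⁹ / (1024 × 3970) ≈ 0.051411 m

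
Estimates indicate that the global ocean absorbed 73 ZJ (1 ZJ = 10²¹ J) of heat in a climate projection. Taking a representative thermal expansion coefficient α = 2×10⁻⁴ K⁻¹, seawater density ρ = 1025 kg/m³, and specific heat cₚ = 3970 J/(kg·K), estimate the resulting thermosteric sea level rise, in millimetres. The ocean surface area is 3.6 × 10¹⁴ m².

Per unit area: Q = 73×10²¹ / (3.6×10¹⁴) ≈ 2.028×10⁸ J/m²
Δh = αQ/(ρcₚ) = 2×10⁻⁴ × 2.028×10⁸ / (1025 × 3970) ≈ 0.0099674 m

Δh ≈ 9.97 mm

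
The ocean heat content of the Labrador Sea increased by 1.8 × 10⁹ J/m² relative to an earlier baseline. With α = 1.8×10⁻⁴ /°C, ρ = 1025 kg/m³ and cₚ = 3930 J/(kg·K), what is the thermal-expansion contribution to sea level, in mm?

Δh ≈ 80.4 mm

Δh = αQ/(ρcₚ) = 1.8×10⁻⁴ × 1.8×10⁹ / (1025 × 3930) ≈ 0.080432 m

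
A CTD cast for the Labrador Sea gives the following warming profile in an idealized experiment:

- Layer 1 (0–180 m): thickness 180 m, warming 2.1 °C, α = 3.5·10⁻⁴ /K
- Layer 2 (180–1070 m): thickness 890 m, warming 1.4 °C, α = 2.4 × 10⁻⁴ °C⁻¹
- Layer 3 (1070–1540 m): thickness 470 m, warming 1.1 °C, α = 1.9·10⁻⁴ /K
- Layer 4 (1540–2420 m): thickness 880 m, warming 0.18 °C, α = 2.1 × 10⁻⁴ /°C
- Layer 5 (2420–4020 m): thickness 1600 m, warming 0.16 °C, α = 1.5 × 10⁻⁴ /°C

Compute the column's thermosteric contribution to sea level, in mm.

2.1 × 3.5×10⁻⁴ × 180 = 0.13230 m
2.4×10⁻⁴ × 890 × 1.4 = 0.29904 m
1.1 × 1.9×10⁻⁴ × 470 = 0.09823 m
1540–2420 m: 0.18 × 2.1×10⁻⁴ × 880 = 0.033264 m
Layer 5: 1.5×10⁻⁴ × 1600 × 0.16 = 0.03840 m
Δh = 0.13230 + 0.29904 + 0.09823 + 0.033264 + 0.03840 = 0.601234 m ≈ 600 mm

600 mm of thermosteric rise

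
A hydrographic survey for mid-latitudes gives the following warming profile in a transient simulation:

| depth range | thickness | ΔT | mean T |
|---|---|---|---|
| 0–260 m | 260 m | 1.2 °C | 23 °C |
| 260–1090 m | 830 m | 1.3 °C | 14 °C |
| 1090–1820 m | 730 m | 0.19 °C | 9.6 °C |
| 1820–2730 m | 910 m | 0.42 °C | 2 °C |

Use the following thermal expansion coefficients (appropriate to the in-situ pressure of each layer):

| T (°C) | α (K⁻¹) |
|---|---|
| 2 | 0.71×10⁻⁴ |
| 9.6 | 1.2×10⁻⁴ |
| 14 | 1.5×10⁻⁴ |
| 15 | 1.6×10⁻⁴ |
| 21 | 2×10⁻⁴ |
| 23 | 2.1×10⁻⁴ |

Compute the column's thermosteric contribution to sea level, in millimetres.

Layer 1 at 23 °C → α = 2.1×10⁻⁴ K⁻¹
Layer 2 at 14 °C → α = 1.5×10⁻⁴ K⁻¹
Layer 3 at 9.6 °C → α = 1.2×10⁻⁴ K⁻¹
Layer 4 at 2 °C → α = 0.71×10⁻⁴ K⁻¹
Layer 1: 260 × 2.1×10⁻⁴ × 1.2 = 0.06552 m
1.5×10⁻⁴ × 1.3 × 830 = 0.16185 m
1090–1820 m: 1.2×10⁻⁴ × 730 × 0.19 = 0.016644 m
Layer 4: 0.42 × 910 × 0.71×10⁻⁴ = 0.0271362 m
Δh = 0.06552 + 0.16185 + 0.016644 + 0.0271362 = 0.2711502 m ≈ 270 mm

Δh = 270 mm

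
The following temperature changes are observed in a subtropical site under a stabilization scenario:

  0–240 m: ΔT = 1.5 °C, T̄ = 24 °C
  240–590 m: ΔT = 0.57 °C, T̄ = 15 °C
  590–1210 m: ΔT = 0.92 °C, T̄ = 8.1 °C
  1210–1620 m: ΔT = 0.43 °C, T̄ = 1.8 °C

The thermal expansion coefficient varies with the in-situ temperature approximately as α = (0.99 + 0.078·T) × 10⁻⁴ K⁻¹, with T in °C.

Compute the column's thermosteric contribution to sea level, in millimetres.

Layer 1: α = (0.99 + 0.078×24)×10⁻⁴ = 2.862×10⁻⁴ K⁻¹
Layer 2: α = (0.99 + 0.078×15)×10⁻⁴ = 2.16×10⁻⁴ K⁻¹
Layer 3: α = (0.99 + 0.078×8.1)×10⁻⁴ = 1.6218×10⁻⁴ K⁻¹
Layer 4: α = (0.99 + 0.078×1.8)×10⁻⁴ = 1.1304×10⁻⁴ K⁻¹
0–240 m: 2.862×10⁻⁴ × 1.5 × 240 = 0.103032 m
240–590 m: 0.57 × 2.16×10⁻⁴ × 350 = 0.043092 m
590–1210 m: 1.6218×10⁻⁴ × 0.92 × 620 = 0.092507472 m
1210–1620 m: 410 × 0.43 × 1.1304×10⁻⁴ = 0.019928952 m
Δh = 0.103032 + 0.043092 + 0.092507472 + 0.019928952 = 0.258560424 m ≈ 260 mm

Δh ≈ 260 mm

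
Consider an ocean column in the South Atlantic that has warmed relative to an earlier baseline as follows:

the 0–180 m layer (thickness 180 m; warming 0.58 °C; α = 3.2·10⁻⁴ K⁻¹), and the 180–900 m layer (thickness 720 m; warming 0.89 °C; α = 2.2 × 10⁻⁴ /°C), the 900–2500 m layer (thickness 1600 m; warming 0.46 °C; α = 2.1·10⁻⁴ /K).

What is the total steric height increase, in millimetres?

180 × 0.58 × 3.2×10⁻⁴ = 0.033408 m
Layer 2: 0.89 × 2.2×10⁻⁴ × 720 = 0.140976 m
0.46 × 1600 × 2.1×10⁻⁴ = 0.15456 m
Δh = 0.033408 + 0.140976 + 0.15456 = 0.328944 m ≈ 330 mm

Δh ≈ 330 mm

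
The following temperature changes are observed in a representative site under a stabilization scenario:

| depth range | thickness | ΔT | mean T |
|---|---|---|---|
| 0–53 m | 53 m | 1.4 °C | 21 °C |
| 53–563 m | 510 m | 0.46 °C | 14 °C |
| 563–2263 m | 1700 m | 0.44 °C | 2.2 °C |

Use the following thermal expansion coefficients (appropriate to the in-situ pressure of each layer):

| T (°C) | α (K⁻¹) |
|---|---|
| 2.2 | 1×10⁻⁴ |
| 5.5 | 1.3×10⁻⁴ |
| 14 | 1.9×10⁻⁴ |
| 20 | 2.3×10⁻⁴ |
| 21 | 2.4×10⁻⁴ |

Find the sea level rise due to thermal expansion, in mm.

Layer 1 at 21 °C → α = 2.4×10⁻⁴ K⁻¹
Layer 2 at 14 °C → α = 1.9×10⁻⁴ K⁻¹
Layer 3 at 2.2 °C → α = 1×10⁻⁴ K⁻¹
Layer 1: 1.4 × 53 × 2.4×10⁻⁴ = 0.017808 m
53–563 m: 0.46 × 1.9×10⁻⁴ × 510 = 0.044574 m
563–2263 m: 1700 × 1×10⁻⁴ × 0.44 = 0.07480 m
Δh = 0.017808 + 0.044574 + 0.07480 = 0.137182 m ≈ 140 mm

140 mm of thermosteric rise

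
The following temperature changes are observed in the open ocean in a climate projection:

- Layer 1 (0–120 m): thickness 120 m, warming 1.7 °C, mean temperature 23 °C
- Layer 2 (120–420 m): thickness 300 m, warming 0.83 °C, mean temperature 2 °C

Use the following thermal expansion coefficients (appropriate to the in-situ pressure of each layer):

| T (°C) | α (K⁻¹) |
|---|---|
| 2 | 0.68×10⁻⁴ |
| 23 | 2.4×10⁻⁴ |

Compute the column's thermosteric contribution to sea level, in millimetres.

Δh = 66 mm

Layer 1 at 23 °C → α = 2.4×10⁻⁴ K⁻¹
Layer 2 at 2 °C → α = 0.68×10⁻⁴ K⁻¹
0–120 m: 2.4×10⁻⁴ × 120 × 1.7 = 0.04896 m
Layer 2: 300 × 0.83 × 0.68×10⁻⁴ = 0.016932 m
Δh = 0.04896 + 0.016932 = 0.065892 m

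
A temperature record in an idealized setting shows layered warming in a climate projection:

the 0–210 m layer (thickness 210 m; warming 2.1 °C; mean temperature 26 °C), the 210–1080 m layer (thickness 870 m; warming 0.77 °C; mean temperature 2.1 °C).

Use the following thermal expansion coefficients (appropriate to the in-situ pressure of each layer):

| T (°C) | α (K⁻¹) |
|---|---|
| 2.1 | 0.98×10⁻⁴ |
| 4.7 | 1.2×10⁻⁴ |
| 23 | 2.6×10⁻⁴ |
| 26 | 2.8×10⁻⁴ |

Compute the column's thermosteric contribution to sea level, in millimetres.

Δh ≈ 189 mm

Layer 1 at 26 °C → α = 2.8×10⁻⁴ K⁻¹
Layer 2 at 2.1 °C → α = 0.98×10⁻⁴ K⁻¹
0–210 m: 210 × 2.1 × 2.8×10⁻⁴ = 0.12348 m
Layer 2: 0.98×10⁻⁴ × 0.77 × 870 = 0.0656502 m
Δh = 0.12348 + 0.0656502 = 0.1891302 m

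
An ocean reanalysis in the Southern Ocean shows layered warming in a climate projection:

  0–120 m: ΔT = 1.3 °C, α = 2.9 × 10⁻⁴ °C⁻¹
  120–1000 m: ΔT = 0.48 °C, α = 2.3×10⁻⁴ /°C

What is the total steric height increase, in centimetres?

0–120 m: 2.9×10⁻⁴ × 1.3 × 120 = 0.04524 m
2.3×10⁻⁴ × 0.48 × 880 = 0.097152 m
Δh = 0.04524 + 0.097152 = 0.142392 m

Δh ≈ 14.2 cm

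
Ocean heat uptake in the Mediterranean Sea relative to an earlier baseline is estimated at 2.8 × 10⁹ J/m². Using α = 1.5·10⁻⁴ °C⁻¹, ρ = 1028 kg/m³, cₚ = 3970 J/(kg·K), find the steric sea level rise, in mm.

Δh = αQ/(ρcₚ) = 1.5×10⁻⁴ × 2.8×10⁹ / (1028 × 3970) ≈ 0.10291 m

Δh ≈ 100 mm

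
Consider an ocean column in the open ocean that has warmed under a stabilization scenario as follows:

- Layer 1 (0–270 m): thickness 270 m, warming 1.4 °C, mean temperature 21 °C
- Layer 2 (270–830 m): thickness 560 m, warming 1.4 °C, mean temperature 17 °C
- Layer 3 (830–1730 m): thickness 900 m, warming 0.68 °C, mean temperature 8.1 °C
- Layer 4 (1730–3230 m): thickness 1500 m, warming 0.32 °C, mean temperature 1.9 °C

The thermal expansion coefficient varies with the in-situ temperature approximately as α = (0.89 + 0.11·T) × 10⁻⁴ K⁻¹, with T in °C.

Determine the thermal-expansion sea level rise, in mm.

Layer 1: α = (0.89 + 0.11×21)×10⁻⁴ = 3.2×10⁻⁴ K⁻¹
Layer 2: α = (0.89 + 0.11×17)×10⁻⁴ = 2.76×10⁻⁴ K⁻¹
Layer 3: α = (0.89 + 0.11×8.1)×10⁻⁴ = 1.781×10⁻⁴ K⁻¹
Layer 4: α = (0.89 + 0.11×1.9)×10⁻⁴ = 1.099×10⁻⁴ K⁻¹
270 × 3.2×10⁻⁴ × 1.4 = 0.12096 m
Layer 2: 560 × 2.76×10⁻⁴ × 1.4 = 0.216384 m
830–1730 m: 1.781×10⁻⁴ × 0.68 × 900 = 0.1089972 m
1730–3230 m: 1500 × 1.099×10⁻⁴ × 0.32 = 0.052752 m
Δh = 0.12096 + 0.216384 + 0.1089972 + 0.052752 = 0.4990932 m

Δh ≈ 500 mm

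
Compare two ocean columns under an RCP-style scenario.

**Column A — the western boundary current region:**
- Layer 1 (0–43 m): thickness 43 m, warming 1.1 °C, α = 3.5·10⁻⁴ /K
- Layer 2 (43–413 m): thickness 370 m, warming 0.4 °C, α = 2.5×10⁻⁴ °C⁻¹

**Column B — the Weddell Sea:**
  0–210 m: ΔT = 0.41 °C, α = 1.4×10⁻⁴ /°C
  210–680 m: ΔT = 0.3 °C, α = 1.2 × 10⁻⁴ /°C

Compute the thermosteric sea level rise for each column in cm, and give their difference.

A: 5.4 cm; B: 2.9 cm; difference 2.5 cm

A 0–43 m: 3.5×10⁻⁴ × 43 × 1.1 = 0.016555 m
A Layer 2: 370 × 2.5×10⁻⁴ × 0.4 = 0.03700 m
A total: 0.053555 m
B 0–210 m: 0.41 × 1.4×10⁻⁴ × 210 = 0.012054 m
B 0.3 × 1.2×10⁻⁴ × 470 = 0.01692 m
B total: 0.028974 m
Difference: 0.053555 − 0.028974 = 0.024581 m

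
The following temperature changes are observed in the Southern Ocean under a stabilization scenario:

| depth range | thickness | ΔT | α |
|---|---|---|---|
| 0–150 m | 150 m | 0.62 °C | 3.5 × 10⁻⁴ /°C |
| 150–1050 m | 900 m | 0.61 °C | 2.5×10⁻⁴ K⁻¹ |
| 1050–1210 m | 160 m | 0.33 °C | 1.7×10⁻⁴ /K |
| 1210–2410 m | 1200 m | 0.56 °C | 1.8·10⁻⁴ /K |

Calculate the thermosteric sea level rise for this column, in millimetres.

150 × 0.62 × 3.5×10⁻⁴ = 0.03255 m
150–1050 m: 900 × 2.5×10⁻⁴ × 0.61 = 0.13725 m
Layer 3: 0.33 × 160 × 1.7×10⁻⁴ = 0.008976 m
1210–2410 m: 0.56 × 1200 × 1.8×10⁻⁴ = 0.12096 m
Δh = 0.03255 + 0.13725 + 0.008976 + 0.12096 = 0.299736 m ≈ 300 mm

300 mm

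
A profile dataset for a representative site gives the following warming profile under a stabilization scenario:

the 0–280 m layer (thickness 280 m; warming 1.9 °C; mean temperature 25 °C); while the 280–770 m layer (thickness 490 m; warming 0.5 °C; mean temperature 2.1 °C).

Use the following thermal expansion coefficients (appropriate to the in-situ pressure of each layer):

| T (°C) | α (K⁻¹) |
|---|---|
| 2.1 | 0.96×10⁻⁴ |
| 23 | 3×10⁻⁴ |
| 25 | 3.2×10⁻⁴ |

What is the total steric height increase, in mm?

about 194 mm

Layer 1 at 25 °C → α = 3.2×10⁻⁴ K⁻¹
Layer 2 at 2.1 °C → α = 0.96×10⁻⁴ K⁻¹
Layer 1: 1.9 × 280 × 3.2×10⁻⁴ = 0.17024 m
Layer 2: 0.96×10⁻⁴ × 490 × 0.5 = 0.02352 m
Δh = 0.17024 + 0.02352 = 0.19376 m ≈ 194 mm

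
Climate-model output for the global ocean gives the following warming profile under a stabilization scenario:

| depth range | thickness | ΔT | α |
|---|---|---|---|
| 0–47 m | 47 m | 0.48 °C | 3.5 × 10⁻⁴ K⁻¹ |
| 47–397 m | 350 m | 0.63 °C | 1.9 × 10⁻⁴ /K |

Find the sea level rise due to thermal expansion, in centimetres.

4.98 cm of thermosteric rise

Layer 1: 3.5×10⁻⁴ × 47 × 0.48 = 0.007896 m
47–397 m: 0.63 × 1.9×10⁻⁴ × 350 = 0.041895 m
Δh = 0.007896 + 0.041895 = 0.049791 m ≈ 4.98 cm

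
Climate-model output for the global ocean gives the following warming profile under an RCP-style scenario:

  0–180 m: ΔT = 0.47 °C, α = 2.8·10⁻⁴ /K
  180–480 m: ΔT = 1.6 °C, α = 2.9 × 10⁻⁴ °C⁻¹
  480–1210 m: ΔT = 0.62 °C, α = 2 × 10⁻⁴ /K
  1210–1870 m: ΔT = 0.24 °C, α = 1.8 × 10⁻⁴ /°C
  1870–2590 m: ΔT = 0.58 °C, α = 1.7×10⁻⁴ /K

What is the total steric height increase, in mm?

Δh ≈ 353 mm

180 × 2.8×10⁻⁴ × 0.47 = 0.023688 m
180–480 m: 300 × 2.9×10⁻⁴ × 1.6 = 0.13920 m
0.62 × 730 × 2×10⁻⁴ = 0.09052 m
1210–1870 m: 660 × 1.8×10⁻⁴ × 0.24 = 0.028512 m
720 × 1.7×10⁻⁴ × 0.58 = 0.070992 m
Δh = 0.023688 + 0.13920 + 0.09052 + 0.028512 + 0.070992 = 0.352912 m ≈ 353 mm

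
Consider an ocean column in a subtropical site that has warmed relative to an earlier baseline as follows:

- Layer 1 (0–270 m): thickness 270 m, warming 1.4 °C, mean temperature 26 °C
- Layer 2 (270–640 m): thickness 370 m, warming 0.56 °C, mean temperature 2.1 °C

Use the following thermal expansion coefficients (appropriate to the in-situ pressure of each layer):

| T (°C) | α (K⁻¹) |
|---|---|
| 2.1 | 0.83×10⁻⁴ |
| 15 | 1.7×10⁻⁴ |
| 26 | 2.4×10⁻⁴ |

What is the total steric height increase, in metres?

0.11 m of thermosteric rise

Layer 1 at 26 °C → α = 2.4×10⁻⁴ K⁻¹
Layer 2 at 2.1 °C → α = 0.83×10⁻⁴ K⁻¹
Layer 1: 2.4×10⁻⁴ × 270 × 1.4 = 0.09072 m
370 × 0.83×10⁻⁴ × 0.56 = 0.0171976 m
Δh = 0.09072 + 0.0171976 = 0.1079176 m ≈ 0.11 m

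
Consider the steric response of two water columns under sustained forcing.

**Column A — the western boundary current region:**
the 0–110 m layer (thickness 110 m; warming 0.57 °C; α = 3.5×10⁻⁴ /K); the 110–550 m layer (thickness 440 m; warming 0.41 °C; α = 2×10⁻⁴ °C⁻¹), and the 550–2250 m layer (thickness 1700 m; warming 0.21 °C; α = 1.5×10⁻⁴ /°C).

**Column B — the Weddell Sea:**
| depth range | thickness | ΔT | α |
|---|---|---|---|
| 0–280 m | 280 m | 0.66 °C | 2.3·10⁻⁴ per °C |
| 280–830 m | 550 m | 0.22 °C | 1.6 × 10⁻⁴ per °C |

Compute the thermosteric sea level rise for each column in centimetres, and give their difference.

A 3.5×10⁻⁴ × 110 × 0.57 = 0.021945 m
A 440 × 2×10⁻⁴ × 0.41 = 0.03608 m
A 1.5×10⁻⁴ × 1700 × 0.21 = 0.05355 m
A total: 0.111575 m
B 0–280 m: 2.3×10⁻⁴ × 0.66 × 280 = 0.042504 m
B Layer 2: 0.22 × 550 × 1.6×10⁻⁴ = 0.01936 m
B total: 0.061864 m
Difference: 0.111575 − 0.061864 = 0.049711 m

A: 11.2 cm; B: 6.19 cm; difference 4.97 cm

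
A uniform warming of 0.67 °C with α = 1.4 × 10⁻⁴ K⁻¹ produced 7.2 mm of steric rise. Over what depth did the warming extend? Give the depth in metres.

76.8 m

H = Δh/(αΔT) = 0.0072 / (1.4×10⁻⁴ × 0.67) ≈ 76.76 m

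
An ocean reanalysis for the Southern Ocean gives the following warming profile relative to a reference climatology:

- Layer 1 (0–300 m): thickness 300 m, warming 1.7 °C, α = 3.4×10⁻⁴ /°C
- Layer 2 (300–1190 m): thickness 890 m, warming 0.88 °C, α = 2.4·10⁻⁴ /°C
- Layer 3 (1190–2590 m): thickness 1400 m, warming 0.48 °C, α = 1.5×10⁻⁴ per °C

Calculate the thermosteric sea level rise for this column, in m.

about 0.46 m

Layer 1: 1.7 × 3.4×10⁻⁴ × 300 = 0.17340 m
Layer 2: 0.88 × 2.4×10⁻⁴ × 890 = 0.187968 m
Layer 3: 1400 × 1.5×10⁻⁴ × 0.48 = 0.10080 m
Δh = 0.17340 + 0.187968 + 0.10080 = 0.462168 m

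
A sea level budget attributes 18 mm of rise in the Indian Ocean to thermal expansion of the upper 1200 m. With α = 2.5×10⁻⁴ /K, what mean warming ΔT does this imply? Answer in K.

0.060 K

ΔT = Δh/(αH) = 0.018 / (2.5×10⁻⁴ × 1200) = 0.06000 K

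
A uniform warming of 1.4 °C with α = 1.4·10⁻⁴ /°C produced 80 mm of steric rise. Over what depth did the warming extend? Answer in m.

H = Δh/(αΔT) = 0.08 / (1.4×10⁻⁴ × 1.4) ≈ 408.2 m

H ≈ 408 m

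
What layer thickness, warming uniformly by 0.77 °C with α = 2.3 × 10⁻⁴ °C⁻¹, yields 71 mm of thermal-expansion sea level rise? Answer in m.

H = Δh/(αΔT) = 0.071 / (2.3×10⁻⁴ × 0.77) ≈ 400.9 m

about 401 m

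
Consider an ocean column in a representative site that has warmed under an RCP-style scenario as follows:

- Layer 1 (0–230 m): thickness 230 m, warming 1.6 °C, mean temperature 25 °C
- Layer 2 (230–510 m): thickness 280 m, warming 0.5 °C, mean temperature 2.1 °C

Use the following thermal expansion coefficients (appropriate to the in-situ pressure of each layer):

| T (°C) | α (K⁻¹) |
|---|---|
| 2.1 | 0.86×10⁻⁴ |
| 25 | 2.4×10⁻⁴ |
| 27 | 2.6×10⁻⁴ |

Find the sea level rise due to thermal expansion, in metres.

Δh = 0.100 m

Layer 1 at 25 °C → α = 2.4×10⁻⁴ K⁻¹
Layer 2 at 2.1 °C → α = 0.86×10⁻⁴ K⁻¹
Layer 1: 2.4×10⁻⁴ × 1.6 × 230 = 0.08832 m
Layer 2: 0.5 × 0.86×10⁻⁴ × 280 = 0.01204 m
Δh = 0.08832 + 0.01204 = 0.10036 m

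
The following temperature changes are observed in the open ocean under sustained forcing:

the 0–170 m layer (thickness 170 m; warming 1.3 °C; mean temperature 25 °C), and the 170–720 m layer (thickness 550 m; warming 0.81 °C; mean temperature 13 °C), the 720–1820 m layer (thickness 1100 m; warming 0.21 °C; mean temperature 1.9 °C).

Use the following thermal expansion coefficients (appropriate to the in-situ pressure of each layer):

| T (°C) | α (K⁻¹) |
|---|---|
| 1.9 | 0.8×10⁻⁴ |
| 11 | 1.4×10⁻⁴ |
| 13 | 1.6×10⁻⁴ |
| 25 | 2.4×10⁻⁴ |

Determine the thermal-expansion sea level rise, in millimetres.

Δh = 143 mm

Layer 1 at 25 °C → α = 2.4×10⁻⁴ K⁻¹
Layer 2 at 13 °C → α = 1.6×10⁻⁴ K⁻¹
Layer 3 at 1.9 °C → α = 0.8×10⁻⁴ K⁻¹
0–170 m: 1.3 × 2.4×10⁻⁴ × 170 = 0.05304 m
170–720 m: 0.81 × 550 × 1.6×10⁻⁴ = 0.07128 m
1100 × 0.21 × 0.8×10⁻⁴ = 0.01848 m
Δh = 0.05304 + 0.07128 + 0.01848 = 0.14280 m ≈ 143 mm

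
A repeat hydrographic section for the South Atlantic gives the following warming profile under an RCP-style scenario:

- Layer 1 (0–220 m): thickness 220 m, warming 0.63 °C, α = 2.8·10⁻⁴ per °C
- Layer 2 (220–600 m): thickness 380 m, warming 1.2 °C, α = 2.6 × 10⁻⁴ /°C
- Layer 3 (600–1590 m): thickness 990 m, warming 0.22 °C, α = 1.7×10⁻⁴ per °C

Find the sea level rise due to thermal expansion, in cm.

about 19 cm

220 × 0.63 × 2.8×10⁻⁴ = 0.038808 m
1.2 × 380 × 2.6×10⁻⁴ = 0.11856 m
600–1590 m: 990 × 1.7×10⁻⁴ × 0.22 = 0.037026 m
Δh = 0.038808 + 0.11856 + 0.037026 = 0.194394 m ≈ 19 cm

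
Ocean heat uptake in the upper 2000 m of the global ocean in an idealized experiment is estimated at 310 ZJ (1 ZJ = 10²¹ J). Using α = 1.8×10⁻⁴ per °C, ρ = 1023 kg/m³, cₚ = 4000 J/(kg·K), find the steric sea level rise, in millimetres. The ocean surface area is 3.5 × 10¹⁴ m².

Per unit area: Q = 310×10²¹ / (3.5×10¹⁴) ≈ 8.857×10⁸ J/m²
Δh = αQ/(ρcₚ) = 1.8×10⁻⁴ × 8.857×10⁸ / (1023 × 4000) ≈ 0.03896 m

39 mm of thermosteric rise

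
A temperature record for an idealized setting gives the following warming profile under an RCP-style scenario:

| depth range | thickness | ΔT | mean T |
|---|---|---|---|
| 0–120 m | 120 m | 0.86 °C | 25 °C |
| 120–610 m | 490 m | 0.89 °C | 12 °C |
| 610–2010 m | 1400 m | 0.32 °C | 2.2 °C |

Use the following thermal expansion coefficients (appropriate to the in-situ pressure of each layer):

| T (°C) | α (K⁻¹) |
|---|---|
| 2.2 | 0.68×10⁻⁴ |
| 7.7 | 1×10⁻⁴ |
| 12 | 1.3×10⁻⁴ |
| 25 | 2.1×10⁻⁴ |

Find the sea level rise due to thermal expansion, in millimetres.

Δh = 110 mm

Layer 1 at 25 °C → α = 2.1×10⁻⁴ K⁻¹
Layer 2 at 12 °C → α = 1.3×10⁻⁴ K⁻¹
Layer 3 at 2.2 °C → α = 0.68×10⁻⁴ K⁻¹
0.86 × 2.1×10⁻⁴ × 120 = 0.021672 m
Layer 2: 490 × 1.3×10⁻⁴ × 0.89 = 0.056693 m
610–2010 m: 0.32 × 0.68×10⁻⁴ × 1400 = 0.030464 m
Δh = 0.021672 + 0.056693 + 0.030464 = 0.108829 m ≈ 110 mm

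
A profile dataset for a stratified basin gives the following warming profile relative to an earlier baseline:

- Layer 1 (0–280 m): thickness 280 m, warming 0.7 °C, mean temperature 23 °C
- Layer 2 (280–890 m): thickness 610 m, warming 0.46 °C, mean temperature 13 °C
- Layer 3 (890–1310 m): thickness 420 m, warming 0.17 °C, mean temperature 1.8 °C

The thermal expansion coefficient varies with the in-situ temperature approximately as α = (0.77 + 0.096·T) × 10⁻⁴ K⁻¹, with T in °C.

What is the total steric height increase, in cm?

Δh ≈ 12.2 cm

Layer 1: α = (0.77 + 0.096×23)×10⁻⁴ = 2.978×10⁻⁴ K⁻¹
Layer 2: α = (0.77 + 0.096×13)×10⁻⁴ = 2.018×10⁻⁴ K⁻¹
Layer 3: α = (0.77 + 0.096×1.8)×10⁻⁴ = 0.9428×10⁻⁴ K⁻¹
0–280 m: 2.978×10⁻⁴ × 0.7 × 280 = 0.0583688 m
Layer 2: 0.46 × 610 × 2.018×10⁻⁴ = 0.05662508 m
0.9428×10⁻⁴ × 420 × 0.17 = 0.006731592 m
Δh = 0.0583688 + 0.05662508 + 0.006731592 = 0.121725472 m ≈ 12.2 cm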